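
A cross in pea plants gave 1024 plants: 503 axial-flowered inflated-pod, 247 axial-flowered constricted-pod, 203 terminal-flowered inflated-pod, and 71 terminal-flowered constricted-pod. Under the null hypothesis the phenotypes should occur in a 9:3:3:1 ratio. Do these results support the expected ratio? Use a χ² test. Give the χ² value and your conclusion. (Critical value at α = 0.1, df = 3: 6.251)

Total ratio parts = 16. Expected numbers out of 1024:
  axial-flowered inflated-pod: 1024 × 9/16 = 576
  axial-flowered constricted-pod: 1024 × 3/16 = 192
  terminal-flowered inflated-pod: 1024 × 3/16 = 192
  terminal-flowered constricted-pod: 1024 × 1/16 = 64
χ² = Σ (O − E)² / E
  axial-flowered inflated-pod: (503 − 576)² / 576 = 9.2517
  axial-flowered constricted-pod: (247 − 192)² / 192 = 15.7552
  terminal-flowered inflated-pod: (203 − 192)² / 192 = 0.6302
  terminal-flowered constricted-pod: (71 − 64)² / 64 = 0.7656
χ² = 9.2517 + 15.7552 + 0.6302 + 0.7656 = 26.4027 ≈ 26.403
Degrees of freedom = 4 − 1 = 3; critical value at α = 0.1 is 6.251.
Since 26.403 > 6.251, we reject the null hypothesis — the data do not fit the 9:3:3:1 ratio.

26.403; not consistent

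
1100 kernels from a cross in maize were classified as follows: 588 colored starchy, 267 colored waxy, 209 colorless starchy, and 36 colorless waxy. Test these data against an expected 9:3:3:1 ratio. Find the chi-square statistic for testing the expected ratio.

35.059

Total ratio parts = 16. Expected numbers out of 1100:
  colored starchy: 1100 × 9/16 = 618.75
  colored waxy: 1100 × 3/16 = 206.25
  colorless starchy: 1100 × 3/16 = 206.25
  colorless waxy: 1100 × 1/16 = 68.75
χ² = Σ (O − E)² / E
  colored starchy: (588 − 618.75)² / 618.75 = 1.5282
  colored waxy: (267 − 206.25)² / 206.25 = 17.8936
  colorless starchy: (209 − 206.25)² / 206.25 = 0.0367
  colorless waxy: (36 − 68.75)² / 68.75 = 15.6009
χ² = 1.5282 + 17.8936 + 0.0367 + 15.6009 = 35.0594 ≈ 35.059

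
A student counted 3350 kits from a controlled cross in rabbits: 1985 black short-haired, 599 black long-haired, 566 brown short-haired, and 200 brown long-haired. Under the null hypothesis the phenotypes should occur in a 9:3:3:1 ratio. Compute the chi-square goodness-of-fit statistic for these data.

13.288

Total ratio parts = 16. Expected numbers out of 3350:
  black short-haired: 3350 × 9/16 = 1884.375
  black long-haired: 3350 × 3/16 = 628.125
  brown short-haired: 3350 × 3/16 = 628.125
  brown long-haired: 3350 × 1/16 = 209.375
χ² = Σ (O − E)² / E
  black short-haired: (1985 − 1884.375)² / 1884.375 = 5.3733
  black long-haired: (599 − 628.125)² / 628.125 = 1.3505
  brown short-haired: (566 − 628.125)² / 628.125 = 6.1445
  brown long-haired: (200 − 209.375)² / 209.375 = 0.4198
χ² = 5.3733 + 1.3505 + 6.1445 + 0.4198 = 13.2881 ≈ 13.288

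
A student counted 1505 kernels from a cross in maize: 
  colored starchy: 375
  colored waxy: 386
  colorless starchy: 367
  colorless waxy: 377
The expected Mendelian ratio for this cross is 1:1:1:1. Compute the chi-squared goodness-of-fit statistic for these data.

Under the 1:1:1:1 hypothesis (Σ ratio = 4, N = 1505):
  colored starchy: 1505 × 1/4 = 376.25
  colored waxy: 1505 × 1/4 = 376.25
  colorless starchy: 1505 × 1/4 = 376.25
  colorless waxy: 1505 × 1/4 = 376.25
χ² = Σ (O − E)² / E
  colored starchy: (375 − 376.25)² / 376.25 = 0.0042
  colored waxy: (386 − 376.25)² / 376.25 = 0.2527
  colorless starchy: (367 − 376.25)² / 376.25 = 0.2274
  colorless waxy: (377 − 376.25)² / 376.25 = 0.0015
χ² = 0.0042 + 0.2527 + 0.2274 + 0.0015 = 0.4858 ≈ 0.486

0.486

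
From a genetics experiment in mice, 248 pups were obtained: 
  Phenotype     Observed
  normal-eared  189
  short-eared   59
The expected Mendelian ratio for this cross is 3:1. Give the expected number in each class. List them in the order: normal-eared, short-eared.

186, 62

Under the 3:1 hypothesis (Σ ratio = 4, N = 248):
  normal-eared: 248 × 3/4 = 186
  short-eared: 248 × 1/4 = 62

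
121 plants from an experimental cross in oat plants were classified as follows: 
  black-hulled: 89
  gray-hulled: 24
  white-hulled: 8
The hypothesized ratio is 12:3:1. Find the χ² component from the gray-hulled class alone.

Total ratio parts = 16. Expected numbers out of 121:
  black-hulled: 121 × 12/16 = 90.75
  gray-hulled: 121 × 3/16 = 22.6875
  white-hulled: 121 × 1/16 = 7.5625
Contribution of gray-hulled: (24 − 22.6875)² / 22.6875 = 0.0759

0.076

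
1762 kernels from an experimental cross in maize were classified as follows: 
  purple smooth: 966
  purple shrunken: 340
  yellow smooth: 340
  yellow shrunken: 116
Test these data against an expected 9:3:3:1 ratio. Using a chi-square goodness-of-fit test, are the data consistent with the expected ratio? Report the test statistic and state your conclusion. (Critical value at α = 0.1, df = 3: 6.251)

1.511; consistent

The 9:3:3:1 ratio has 16 parts, so with N = 1762 the expected counts are:
  purple smooth: 1762 × 9/16 = 991.125
  purple shrunken: 1762 × 3/16 = 330.375
  yellow smooth: 1762 × 3/16 = 330.375
  yellow shrunken: 1762 × 1/16 = 110.125
χ² = Σ (O − E)² / E
  purple smooth: (966 − 991.125)² / 991.125 = 0.6369
  purple shrunken: (340 − 330.375)² / 330.375 = 0.2804
  yellow smooth: (340 − 330.375)² / 330.375 = 0.2804
  yellow shrunken: (116 − 110.125)² / 110.125 = 0.3134
χ² = 0.6369 + 0.2804 + 0.2804 + 0.3134 = 1.5111 ≈ 1.511
Degrees of freedom = 4 − 1 = 3; critical value at α = 0.1 is 6.251.
Since 1.511 < 6.251, we fail to reject the null hypothesis — the data are consistent with the 9:3:3:1 ratio.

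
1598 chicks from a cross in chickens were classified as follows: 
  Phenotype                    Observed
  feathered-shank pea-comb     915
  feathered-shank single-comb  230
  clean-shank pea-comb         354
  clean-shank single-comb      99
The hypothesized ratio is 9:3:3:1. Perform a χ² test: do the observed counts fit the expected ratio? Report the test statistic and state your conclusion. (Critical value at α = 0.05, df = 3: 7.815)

26.344; not consistent

Total ratio parts = 16. Expected numbers out of 1598:
  feathered-shank pea-comb: 1598 × 9/16 = 898.875
  feathered-shank single-comb: 1598 × 3/16 = 299.625
  clean-shank pea-comb: 1598 × 3/16 = 299.625
  clean-shank single-comb: 1598 × 1/16 = 99.875
χ² = Σ (O − E)² / E
  feathered-shank pea-comb: (915 − 898.875)² / 898.875 = 0.2893
  feathered-shank single-comb: (230 − 299.625)² / 299.625 = 16.1790
  clean-shank pea-comb: (354 − 299.625)² / 299.625 = 9.8678
  clean-shank single-comb: (99 − 99.875)² / 99.875 = 0.0077
χ² = 0.2893 + 16.1790 + 9.8678 + 0.0077 = 26.3438 ≈ 26.344
Degrees of freedom = 4 − 1 = 3; critical value at α = 0.05 is 7.815.
Since 26.344 > 7.815, we reject the null hypothesis — the data do not fit the 9:3:3:1 ratio.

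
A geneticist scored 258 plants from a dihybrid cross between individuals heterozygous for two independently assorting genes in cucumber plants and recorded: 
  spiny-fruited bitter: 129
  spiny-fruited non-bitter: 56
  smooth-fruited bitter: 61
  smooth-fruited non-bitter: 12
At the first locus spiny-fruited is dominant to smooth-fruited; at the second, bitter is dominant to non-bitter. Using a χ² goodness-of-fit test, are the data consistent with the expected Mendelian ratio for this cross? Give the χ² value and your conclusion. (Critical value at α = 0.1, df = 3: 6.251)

A dihybrid F₂ with independent assortment and complete dominance at both loci gives a 9:3:3:1 phenotypic ratio.
The 9:3:3:1 ratio has 16 parts, so with N = 258 the expected counts are:
  spiny-fruited bitter: 258 × 9/16 = 145.125
  spiny-fruited non-bitter: 258 × 3/16 = 48.375
  smooth-fruited bitter: 258 × 3/16 = 48.375
  smooth-fruited non-bitter: 258 × 1/16 = 16.125
χ² = Σ (O − E)² / E
  spiny-fruited bitter: (129 − 145.125)² / 145.125 = 1.7917
  spiny-fruited non-bitter: (56 − 48.375)² / 48.375 = 1.2019
  smooth-fruited bitter: (61 − 48.375)² / 48.375 = 3.2949
  smooth-fruited non-bitter: (12 − 16.125)² / 16.125 = 1.0552
χ² = 1.7917 + 1.2019 + 3.2949 + 1.0552 = 7.3437 ≈ 7.344
Degrees of freedom = 4 − 1 = 3; critical value at α = 0.1 is 6.251.
Since 7.344 > 6.251, we reject the null hypothesis — the data do not fit the 9:3:3:1 ratio.

7.344; not consistent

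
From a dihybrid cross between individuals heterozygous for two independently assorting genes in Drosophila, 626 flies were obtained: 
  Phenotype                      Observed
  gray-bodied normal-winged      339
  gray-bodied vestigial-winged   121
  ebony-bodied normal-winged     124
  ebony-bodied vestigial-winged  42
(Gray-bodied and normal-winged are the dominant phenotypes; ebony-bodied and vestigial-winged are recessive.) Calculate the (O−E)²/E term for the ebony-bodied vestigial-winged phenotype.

A dihybrid F₂ with independent assortment and complete dominance at both loci gives a 9:3:3:1 phenotypic ratio.
The 9:3:3:1 ratio has 16 parts, so with N = 626 the expected counts are:
  gray-bodied normal-winged: 626 × 9/16 = 352.125
  gray-bodied vestigial-winged: 626 × 3/16 = 117.375
  ebony-bodied normal-winged: 626 × 3/16 = 117.375
  ebony-bodied vestigial-winged: 626 × 1/16 = 39.125
Contribution of ebony-bodied vestigial-winged: (42 − 39.125)² / 39.125 = 0.2113

0.211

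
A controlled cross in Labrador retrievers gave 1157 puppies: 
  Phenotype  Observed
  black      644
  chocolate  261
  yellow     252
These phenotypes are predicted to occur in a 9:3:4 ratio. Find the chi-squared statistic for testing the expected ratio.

13.818

The 9:3:4 ratio has 16 parts, so with N = 1157 the expected counts are:
  black: 1157 × 9/16 = 650.8125
  chocolate: 1157 × 3/16 = 216.9375
  yellow: 1157 × 4/16 = 289.25
χ² = Σ (O − E)² / E
  black: (644 − 650.8125)² / 650.8125 = 0.0713
  chocolate: (261 − 216.9375)² / 216.9375 = 8.9496
  yellow: (252 − 289.25)² / 289.25 = 4.7971
χ² = 0.0713 + 8.9496 + 4.7971 = 13.818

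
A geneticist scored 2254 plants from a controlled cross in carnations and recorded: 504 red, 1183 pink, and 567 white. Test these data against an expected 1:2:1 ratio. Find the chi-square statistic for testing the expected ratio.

The 1:2:1 ratio has 4 parts, so with N = 2254 the expected counts are:
  red: 2254 × 1/4 = 563.5
  pink: 2254 × 2/4 = 1127
  white: 2254 × 1/4 = 563.5
χ² = Σ (O − E)² / E
  red: (504 − 563.5)² / 563.5 = 6.2826
  pink: (1183 − 1127)² / 1127 = 2.7826
  white: (567 − 563.5)² / 563.5 = 0.0217
χ² = 6.2826 + 2.7826 + 0.0217 = 9.0869 ≈ 9.087

9.087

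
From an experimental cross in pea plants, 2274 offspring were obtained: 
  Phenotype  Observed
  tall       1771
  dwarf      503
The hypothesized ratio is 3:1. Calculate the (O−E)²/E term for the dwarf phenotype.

7.547

Expected counts for N = 2274 under a 3:1 ratio (total parts = 4):
  tall: 2274 × 3/4 = 1705.5
  dwarf: 2274 × 1/4 = 568.5
Contribution of dwarf: (503 − 568.5)² / 568.5 = 7.5466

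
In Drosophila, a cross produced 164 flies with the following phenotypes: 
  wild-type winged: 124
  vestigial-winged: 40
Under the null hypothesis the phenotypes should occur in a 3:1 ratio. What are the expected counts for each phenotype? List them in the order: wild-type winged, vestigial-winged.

123, 41

Under the 3:1 hypothesis (Σ ratio = 4, N = 164):
  wild-type winged: 164 × 3/4 = 123
  vestigial-winged: 164 × 1/4 = 41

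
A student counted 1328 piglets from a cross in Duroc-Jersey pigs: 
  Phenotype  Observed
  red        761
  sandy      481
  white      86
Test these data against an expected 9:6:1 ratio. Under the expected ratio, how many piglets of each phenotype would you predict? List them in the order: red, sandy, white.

747, 498, 83

Total ratio parts = 16. Expected numbers out of 1328:
  red: 1328 × 9/16 = 747
  sandy: 1328 × 6/16 = 498
  white: 1328 × 1/16 = 83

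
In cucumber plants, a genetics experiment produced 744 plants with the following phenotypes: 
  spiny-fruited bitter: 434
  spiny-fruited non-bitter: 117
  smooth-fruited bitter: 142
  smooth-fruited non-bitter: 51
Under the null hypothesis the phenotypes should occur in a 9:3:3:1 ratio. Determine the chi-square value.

Under the 9:3:3:1 hypothesis (Σ ratio = 16, N = 744):
  spiny-fruited bitter: 744 × 9/16 = 418.5
  spiny-fruited non-bitter: 744 × 3/16 = 139.5
  smooth-fruited bitter: 744 × 3/16 = 139.5
  smooth-fruited non-bitter: 744 × 1/16 = 46.5
χ² = Σ (O − E)² / E
  spiny-fruited bitter: (434 − 418.5)² / 418.5 = 0.5741
  spiny-fruited non-bitter: (117 − 139.5)² / 139.5 = 3.6290
  smooth-fruited bitter: (142 − 139.5)² / 139.5 = 0.0448
  smooth-fruited non-bitter: (51 − 46.5)² / 46.5 = 0.4355
χ² = 0.5741 + 3.6290 + 0.0448 + 0.4355 = 4.6834 ≈ 4.683

4.683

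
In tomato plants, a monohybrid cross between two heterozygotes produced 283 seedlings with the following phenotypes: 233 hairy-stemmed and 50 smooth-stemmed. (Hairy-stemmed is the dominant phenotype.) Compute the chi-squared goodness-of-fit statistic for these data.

For a monohybrid cross between heterozygotes with complete dominance, the expected phenotypic ratio is 3:1.
Under the 3:1 hypothesis (Σ ratio = 4, N = 283):
  hairy-stemmed: 283 × 3/4 = 212.25
  smooth-stemmed: 283 × 1/4 = 70.75
χ² = Σ (O − E)² / E
  hairy-stemmed: (233 − 212.25)² / 212.25 = 2.0286
  smooth-stemmed: (50 − 70.75)² / 70.75 = 6.0857
χ² = 2.0286 + 6.0857 = 8.1143 ≈ 8.114

8.114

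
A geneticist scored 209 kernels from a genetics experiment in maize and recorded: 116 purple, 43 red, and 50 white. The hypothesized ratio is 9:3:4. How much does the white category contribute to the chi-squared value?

0.097

The 9:3:4 ratio has 16 parts, so with N = 209 the expected counts are:
  purple: 209 × 9/16 = 117.5625
  red: 209 × 3/16 = 39.1875
  white: 209 × 4/16 = 52.25
Contribution of white: (50 − 52.25)² / 52.25 = 0.0969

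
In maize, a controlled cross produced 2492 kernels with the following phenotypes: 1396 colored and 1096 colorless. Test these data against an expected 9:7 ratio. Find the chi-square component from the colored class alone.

0.024

Total ratio parts = 16. Expected numbers out of 2492:
  colored: 2492 × 9/16 = 1401.75
  colorless: 2492 × 7/16 = 1090.25
Contribution of colored: (1396 − 1401.75)² / 1401.75 = 0.0236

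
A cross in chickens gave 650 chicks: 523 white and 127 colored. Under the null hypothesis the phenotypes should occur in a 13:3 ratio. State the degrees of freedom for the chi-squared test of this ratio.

A goodness-of-fit test with 2 phenotype classes has df = 2 − 1 = 1.

1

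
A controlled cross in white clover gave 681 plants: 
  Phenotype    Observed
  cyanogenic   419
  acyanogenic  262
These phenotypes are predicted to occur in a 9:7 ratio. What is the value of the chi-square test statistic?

Expected counts for N = 681 under a 9:7 ratio (total parts = 16):
  cyanogenic: 681 × 9/16 = 383.0625
  acyanogenic: 681 × 7/16 = 297.9375
χ² = Σ (O − E)² / E
  cyanogenic: (419 − 383.0625)² / 383.0625 = 3.3715
  acyanogenic: (262 − 297.9375)² / 297.9375 = 4.3348
χ² = 3.3715 + 4.3348 = 7.7063 ≈ 7.706

7.706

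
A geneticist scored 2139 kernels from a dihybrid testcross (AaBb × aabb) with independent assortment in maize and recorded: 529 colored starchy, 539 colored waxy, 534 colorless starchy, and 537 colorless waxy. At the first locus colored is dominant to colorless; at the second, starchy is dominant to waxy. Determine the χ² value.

A dihybrid testcross with independent assortment gives a 1:1:1:1 ratio.
Total ratio parts = 4. Expected numbers out of 2139:
  colored starchy: 2139 × 1/4 = 534.75
  colored waxy: 2139 × 1/4 = 534.75
  colorless starchy: 2139 × 1/4 = 534.75
  colorless waxy: 2139 × 1/4 = 534.75
χ² = Σ (O − E)² / E
  colored starchy: (529 − 534.75)² / 534.75 = 0.0618
  colored waxy: (539 − 534.75)² / 534.75 = 0.0338
  colorless starchy: (534 − 534.75)² / 534.75 = 0.0011
  colorless waxy: (537 − 534.75)² / 534.75 = 0.0095
χ² = 0.0618 + 0.0338 + 0.0011 + 0.0095 = 0.1062 ≈ 0.106

0.106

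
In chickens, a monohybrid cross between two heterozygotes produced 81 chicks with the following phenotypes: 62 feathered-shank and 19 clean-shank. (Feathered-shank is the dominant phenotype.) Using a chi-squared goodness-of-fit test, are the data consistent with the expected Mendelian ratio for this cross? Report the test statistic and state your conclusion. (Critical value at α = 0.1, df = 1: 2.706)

For a monohybrid cross between heterozygotes with complete dominance, the expected phenotypic ratio is 3:1.
Total ratio parts = 4. Expected numbers out of 81:
  feathered-shank: 81 × 3/4 = 60.75
  clean-shank: 81 × 1/4 = 20.25
χ² = Σ (O − E)² / E
  feathered-shank: (62 − 60.75)² / 60.75 = 0.0257
  clean-shank: (19 − 20.25)² / 20.25 = 0.0772
χ² = 0.0257 + 0.0772 = 0.1029 ≈ 0.103
Degrees of freedom = 2 − 1 = 1; critical value at α = 0.1 is 2.706.
Since 0.103 < 2.706, we fail to reject the null hypothesis — the data are consistent with the 3:1 ratio.

0.103; consistent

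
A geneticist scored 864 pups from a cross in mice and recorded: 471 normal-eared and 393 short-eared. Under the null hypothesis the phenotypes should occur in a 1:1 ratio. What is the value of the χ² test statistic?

7.042

Total ratio parts = 2. Expected numbers out of 864:
  normal-eared: 864 × 1/2 = 432
  short-eared: 864 × 1/2 = 432
χ² = Σ (O − E)² / E
  normal-eared: (471 − 432)² / 432 = 3.5208
  short-eared: (393 − 432)² / 432 = 3.5208
χ² = 3.5208 + 3.5208 = 7.0416 ≈ 7.042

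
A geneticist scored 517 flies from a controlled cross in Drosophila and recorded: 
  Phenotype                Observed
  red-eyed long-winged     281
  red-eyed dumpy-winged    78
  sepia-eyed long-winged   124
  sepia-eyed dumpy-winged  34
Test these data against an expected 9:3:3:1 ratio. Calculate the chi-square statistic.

11.674

Under the 9:3:3:1 hypothesis (Σ ratio = 16, N = 517):
  red-eyed long-winged: 517 × 9/16 = 290.8125
  red-eyed dumpy-winged: 517 × 3/16 = 96.9375
  sepia-eyed long-winged: 517 × 3/16 = 96.9375
  sepia-eyed dumpy-winged: 517 × 1/16 = 32.3125
χ² = Σ (O − E)² / E
  red-eyed long-winged: (281 − 290.8125)² / 290.8125 = 0.3311
  red-eyed dumpy-winged: (78 − 96.9375)² / 96.9375 = 3.6996
  sepia-eyed long-winged: (124 − 96.9375)² / 96.9375 = 7.5552
  sepia-eyed dumpy-winged: (34 − 32.3125)² / 32.3125 = 0.0881
χ² = 0.3311 + 3.6996 + 7.5552 + 0.0881 = 11.674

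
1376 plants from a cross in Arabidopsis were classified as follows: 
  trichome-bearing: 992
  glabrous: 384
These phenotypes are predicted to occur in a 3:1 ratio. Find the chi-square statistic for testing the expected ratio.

6.202

The 3:1 ratio has 4 parts, so with N = 1376 the expected counts are:
  trichome-bearing: 1376 × 3/4 = 1032
  glabrous: 1376 × 1/4 = 344
χ² = Σ (O − E)² / E
  trichome-bearing: (992 − 1032)² / 1032 = 1.5504
  glabrous: (384 − 344)² / 344 = 4.6512
χ² = 1.5504 + 4.6512 = 6.2016 ≈ 6.202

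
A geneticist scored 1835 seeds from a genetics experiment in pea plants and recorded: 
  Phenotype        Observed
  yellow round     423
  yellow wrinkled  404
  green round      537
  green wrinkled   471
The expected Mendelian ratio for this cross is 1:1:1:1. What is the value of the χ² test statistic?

22.995

Under the 1:1:1:1 hypothesis (Σ ratio = 4, N = 1835):
  yellow round: 1835 × 1/4 = 458.75
  yellow wrinkled: 1835 × 1/4 = 458.75
  green round: 1835 × 1/4 = 458.75
  green wrinkled: 1835 × 1/4 = 458.75
χ² = Σ (O − E)² / E
  yellow round: (423 − 458.75)² / 458.75 = 2.7860
  yellow wrinkled: (404 − 458.75)² / 458.75 = 6.5342
  green round: (537 − 458.75)² / 458.75 = 13.3473
  green wrinkled: (471 − 458.75)² / 458.75 = 0.3271
χ² = 2.7860 + 6.5342 + 13.3473 + 0.3271 = 22.9946 ≈ 22.995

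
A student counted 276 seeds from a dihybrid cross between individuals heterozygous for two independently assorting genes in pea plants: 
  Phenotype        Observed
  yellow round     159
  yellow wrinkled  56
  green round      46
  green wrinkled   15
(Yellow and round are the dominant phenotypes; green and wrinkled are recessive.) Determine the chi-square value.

A dihybrid F₂ with independent assortment and complete dominance at both loci gives a 9:3:3:1 phenotypic ratio.
Under the 9:3:3:1 hypothesis (Σ ratio = 16, N = 276):
  yellow round: 276 × 9/16 = 155.25
  yellow wrinkled: 276 × 3/16 = 51.75
  green round: 276 × 3/16 = 51.75
  green wrinkled: 276 × 1/16 = 17.25
χ² = Σ (O − E)² / E
  yellow round: (159 − 155.25)² / 155.25 = 0.0906
  yellow wrinkled: (56 − 51.75)² / 51.75 = 0.3490
  green round: (46 − 51.75)² / 51.75 = 0.6389
  green wrinkled: (15 − 17.25)² / 17.25 = 0.2935
χ² = 0.0906 + 0.3490 + 0.6389 + 0.2935 = 1.372

1.372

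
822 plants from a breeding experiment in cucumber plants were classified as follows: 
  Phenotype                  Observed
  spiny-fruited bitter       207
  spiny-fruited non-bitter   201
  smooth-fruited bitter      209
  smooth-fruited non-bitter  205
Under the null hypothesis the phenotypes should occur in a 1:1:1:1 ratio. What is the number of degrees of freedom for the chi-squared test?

3

A goodness-of-fit test with 4 phenotype classes has df = 4 − 1 = 3.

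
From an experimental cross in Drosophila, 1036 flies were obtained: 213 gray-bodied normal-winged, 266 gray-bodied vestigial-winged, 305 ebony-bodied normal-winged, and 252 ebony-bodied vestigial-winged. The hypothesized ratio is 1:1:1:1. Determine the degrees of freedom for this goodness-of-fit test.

3

A goodness-of-fit test with 4 phenotype classes has df = 4 − 1 = 3.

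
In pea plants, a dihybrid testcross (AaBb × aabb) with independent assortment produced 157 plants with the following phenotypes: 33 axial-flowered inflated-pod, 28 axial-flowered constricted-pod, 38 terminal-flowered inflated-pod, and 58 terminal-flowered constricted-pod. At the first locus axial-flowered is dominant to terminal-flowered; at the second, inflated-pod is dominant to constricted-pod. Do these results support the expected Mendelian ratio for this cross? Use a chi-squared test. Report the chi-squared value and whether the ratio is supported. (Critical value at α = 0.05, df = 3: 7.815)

13.217; not consistent

A dihybrid testcross with independent assortment gives a 1:1:1:1 ratio.
Under the 1:1:1:1 hypothesis (Σ ratio = 4, N = 157):
  axial-flowered inflated-pod: 157 × 1/4 = 39.25
  axial-flowered constricted-pod: 157 × 1/4 = 39.25
  terminal-flowered inflated-pod: 157 × 1/4 = 39.25
  terminal-flowered constricted-pod: 157 × 1/4 = 39.25
χ² = Σ (O − E)² / E
  axial-flowered inflated-pod: (33 − 39.25)² / 39.25 = 0.9952
  axial-flowered constricted-pod: (28 − 39.25)² / 39.25 = 3.2245
  terminal-flowered inflated-pod: (38 − 39.25)² / 39.25 = 0.0398
  terminal-flowered constricted-pod: (58 − 39.25)² / 39.25 = 8.9570
χ² = 0.9952 + 3.2245 + 0.0398 + 8.9570 = 13.2165 ≈ 13.217
Degrees of freedom = 4 − 1 = 3; critical value at α = 0.05 is 7.815.
Since 13.217 > 7.815, we reject the null hypothesis — the data do not fit the 1:1:1:1 ratio.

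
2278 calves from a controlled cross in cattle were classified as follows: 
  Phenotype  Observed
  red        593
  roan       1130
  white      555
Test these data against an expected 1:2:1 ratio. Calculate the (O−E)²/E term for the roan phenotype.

Under the 1:2:1 hypothesis (Σ ratio = 4, N = 2278):
  red: 2278 × 1/4 = 569.5
  roan: 2278 × 2/4 = 1139
  white: 2278 × 1/4 = 569.5
Contribution of roan: (1130 − 1139)² / 1139 = 0.0711

0.071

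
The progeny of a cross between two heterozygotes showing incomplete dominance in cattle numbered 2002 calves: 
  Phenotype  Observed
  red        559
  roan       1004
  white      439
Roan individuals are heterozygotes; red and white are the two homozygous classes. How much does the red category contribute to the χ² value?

6.838

With incomplete dominance, a heterozygote × heterozygote cross gives a 1:2:1 phenotypic ratio.
Expected counts for N = 2002 under a 1:2:1 ratio (total parts = 4):
  red: 2002 × 1/4 = 500.5
  roan: 2002 × 2/4 = 1001
  white: 2002 × 1/4 = 500.5
Contribution of red: (559 − 500.5)² / 500.5 = 6.8377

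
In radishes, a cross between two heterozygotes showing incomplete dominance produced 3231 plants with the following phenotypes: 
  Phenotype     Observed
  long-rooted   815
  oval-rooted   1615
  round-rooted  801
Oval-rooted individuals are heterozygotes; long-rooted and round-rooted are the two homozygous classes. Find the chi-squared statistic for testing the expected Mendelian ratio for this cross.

0.122

With incomplete dominance, a heterozygote × heterozygote cross gives a 1:2:1 phenotypic ratio.
The 1:2:1 ratio has 4 parts, so with N = 3231 the expected counts are:
  long-rooted: 3231 × 1/4 = 807.75
  oval-rooted: 3231 × 2/4 = 1615.5
  round-rooted: 3231 × 1/4 = 807.75
χ² = Σ (O − E)² / E
  long-rooted: (815 − 807.75)² / 807.75 = 0.0651
  oval-rooted: (1615 − 1615.5)² / 1615.5 = 0.0002
  round-rooted: (801 − 807.75)² / 807.75 = 0.0564
χ² = 0.0651 + 0.0002 + 0.0564 = 0.1217 ≈ 0.122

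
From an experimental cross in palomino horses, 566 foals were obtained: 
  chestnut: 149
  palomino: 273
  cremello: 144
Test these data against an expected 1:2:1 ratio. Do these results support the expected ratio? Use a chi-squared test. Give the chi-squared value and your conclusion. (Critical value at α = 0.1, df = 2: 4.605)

The 1:2:1 ratio has 4 parts, so with N = 566 the expected counts are:
  chestnut: 566 × 1/4 = 141.5
  palomino: 566 × 2/4 = 283
  cremello: 566 × 1/4 = 141.5
χ² = Σ (O − E)² / E
  chestnut: (149 − 141.5)² / 141.5 = 0.3975
  palomino: (273 − 283)² / 283 = 0.3534
  cremello: (144 − 141.5)² / 141.5 = 0.0442
χ² = 0.3975 + 0.3534 + 0.0442 = 0.7951 ≈ 0.795
Degrees of freedom = 3 − 1 = 2; critical value at α = 0.1 is 4.605.
Since 0.795 < 4.605, we fail to reject the null hypothesis — the data are consistent with the 1:2:1 ratio.

0.795; consistent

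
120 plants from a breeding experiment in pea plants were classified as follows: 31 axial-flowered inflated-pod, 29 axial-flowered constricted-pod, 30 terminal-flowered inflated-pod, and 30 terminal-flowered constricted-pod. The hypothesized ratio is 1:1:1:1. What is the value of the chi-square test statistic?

0.067

Under the 1:1:1:1 hypothesis (Σ ratio = 4, N = 120):
  axial-flowered inflated-pod: 120 × 1/4 = 30
  axial-flowered constricted-pod: 120 × 1/4 = 30
  terminal-flowered inflated-pod: 120 × 1/4 = 30
  terminal-flowered constricted-pod: 120 × 1/4 = 30
χ² = Σ (O − E)² / E
  axial-flowered inflated-pod: (31 − 30)² / 30 = 0.0333
  axial-flowered constricted-pod: (29 − 30)² / 30 = 0.0333
  terminal-flowered inflated-pod: (30 − 30)² / 30 = 0.0000
  terminal-flowered constricted-pod: (30 − 30)² / 30 = 0.0000
χ² = 0.0333 + 0.0333 + 0.0000 + 0.0000 = 0.0666 ≈ 0.067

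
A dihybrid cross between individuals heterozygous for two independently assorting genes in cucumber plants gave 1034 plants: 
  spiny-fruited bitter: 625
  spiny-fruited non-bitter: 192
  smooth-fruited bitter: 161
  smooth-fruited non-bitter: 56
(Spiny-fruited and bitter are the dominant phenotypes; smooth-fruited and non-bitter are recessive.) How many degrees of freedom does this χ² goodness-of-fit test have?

A dihybrid F₂ with independent assortment and complete dominance at both loci gives a 9:3:3:1 phenotypic ratio.
A goodness-of-fit test with 4 phenotype classes has df = 4 − 1 = 3.

3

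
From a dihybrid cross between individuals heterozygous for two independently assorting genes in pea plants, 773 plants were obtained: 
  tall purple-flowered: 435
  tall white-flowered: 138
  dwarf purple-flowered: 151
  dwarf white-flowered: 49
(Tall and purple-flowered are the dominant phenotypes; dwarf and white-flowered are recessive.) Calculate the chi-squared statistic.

A dihybrid F₂ with independent assortment and complete dominance at both loci gives a 9:3:3:1 phenotypic ratio.
Total ratio parts = 16. Expected numbers out of 773:
  tall purple-flowered: 773 × 9/16 = 434.8125
  tall white-flowered: 773 × 3/16 = 144.9375
  dwarf purple-flowered: 773 × 3/16 = 144.9375
  dwarf white-flowered: 773 × 1/16 = 48.3125
χ² = Σ (O − E)² / E
  tall purple-flowered: (435 − 434.8125)² / 434.8125 = 0.0001
  tall white-flowered: (138 − 144.9375)² / 144.9375 = 0.3321
  dwarf purple-flowered: (151 − 144.9375)² / 144.9375 = 0.2536
  dwarf white-flowered: (49 − 48.3125)² / 48.3125 = 0.0098
χ² = 0.0001 + 0.3321 + 0.2536 + 0.0098 = 0.5956 ≈ 0.596

0.596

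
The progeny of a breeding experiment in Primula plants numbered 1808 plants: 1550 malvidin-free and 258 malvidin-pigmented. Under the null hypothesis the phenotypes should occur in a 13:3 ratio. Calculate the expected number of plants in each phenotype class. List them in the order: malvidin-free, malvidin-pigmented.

The 13:3 ratio has 16 parts, so with N = 1808 the expected counts are:
  malvidin-free: 1808 × 13/16 = 1469
  malvidin-pigmented: 1808 × 3/16 = 339

1469, 339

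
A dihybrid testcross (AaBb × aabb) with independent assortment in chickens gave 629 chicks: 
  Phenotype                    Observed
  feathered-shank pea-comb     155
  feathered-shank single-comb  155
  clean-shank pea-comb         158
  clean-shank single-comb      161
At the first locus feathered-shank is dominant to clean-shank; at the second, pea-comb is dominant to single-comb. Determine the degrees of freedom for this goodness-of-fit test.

A dihybrid testcross with independent assortment gives a 1:1:1:1 ratio.
A goodness-of-fit test with 4 phenotype classes has df = 4 − 1 = 3.

3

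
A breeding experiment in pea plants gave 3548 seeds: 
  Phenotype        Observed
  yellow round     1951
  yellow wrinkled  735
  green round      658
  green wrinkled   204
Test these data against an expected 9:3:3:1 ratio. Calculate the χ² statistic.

Expected counts for N = 3548 under a 9:3:3:1 ratio (total parts = 16):
  yellow round: 3548 × 9/16 = 1995.75
  yellow wrinkled: 3548 × 3/16 = 665.25
  green round: 3548 × 3/16 = 665.25
  green wrinkled: 3548 × 1/16 = 221.75
χ² = Σ (O − E)² / E
  yellow round: (1951 − 1995.75)² / 1995.75 = 1.0034
  yellow wrinkled: (735 − 665.25)² / 665.25 = 7.3131
  green round: (658 − 665.25)² / 665.25 = 0.0790
  green wrinkled: (204 − 221.75)² / 221.75 = 1.4208
χ² = 1.0034 + 7.3131 + 0.0790 + 1.4208 = 9.8163 ≈ 9.816

9.816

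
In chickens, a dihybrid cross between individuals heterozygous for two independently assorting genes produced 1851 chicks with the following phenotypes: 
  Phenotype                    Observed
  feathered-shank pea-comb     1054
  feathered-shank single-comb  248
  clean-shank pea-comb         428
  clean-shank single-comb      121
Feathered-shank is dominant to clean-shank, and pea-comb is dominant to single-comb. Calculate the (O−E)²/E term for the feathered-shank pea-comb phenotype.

A dihybrid F₂ with independent assortment and complete dominance at both loci gives a 9:3:3:1 phenotypic ratio.
Total ratio parts = 16. Expected numbers out of 1851:
  feathered-shank pea-comb: 1851 × 9/16 = 1041.1875
  feathered-shank single-comb: 1851 × 3/16 = 347.0625
  clean-shank pea-comb: 1851 × 3/16 = 347.0625
  clean-shank single-comb: 1851 × 1/16 = 115.6875
Contribution of feathered-shank pea-comb: (1054 − 1041.1875)² / 1041.1875 = 0.1577

0.158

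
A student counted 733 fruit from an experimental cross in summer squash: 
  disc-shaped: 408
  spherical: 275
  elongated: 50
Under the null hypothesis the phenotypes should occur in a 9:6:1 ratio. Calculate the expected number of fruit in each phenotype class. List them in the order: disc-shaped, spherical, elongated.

Total ratio parts = 16. Expected numbers out of 733:
  disc-shaped: 733 × 9/16 = 412.3125
  spherical: 733 × 6/16 = 274.875
  elongated: 733 × 1/16 = 45.8125

412.3125, 274.875, 45.8125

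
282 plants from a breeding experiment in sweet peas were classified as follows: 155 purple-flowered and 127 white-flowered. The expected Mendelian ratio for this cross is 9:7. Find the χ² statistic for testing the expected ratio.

0.189

The 9:7 ratio has 16 parts, so with N = 282 the expected counts are:
  purple-flowered: 282 × 9/16 = 158.625
  white-flowered: 282 × 7/16 = 123.375
χ² = Σ (O − E)² / E
  purple-flowered: (155 − 158.625)² / 158.625 = 0.0828
  white-flowered: (127 − 123.375)² / 123.375 = 0.1065
χ² = 0.0828 + 0.1065 = 0.1893 ≈ 0.189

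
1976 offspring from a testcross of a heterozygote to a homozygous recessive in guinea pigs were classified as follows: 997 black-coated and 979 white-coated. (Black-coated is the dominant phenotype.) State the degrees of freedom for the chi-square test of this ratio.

1

A testcross of a heterozygote (Aa × aa) gives a 1:1 phenotypic ratio.
A goodness-of-fit test with 2 phenotype classes has df = 2 − 1 = 1.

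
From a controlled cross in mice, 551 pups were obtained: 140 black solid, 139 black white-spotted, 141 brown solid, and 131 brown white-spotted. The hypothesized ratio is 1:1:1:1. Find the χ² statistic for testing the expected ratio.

Expected counts for N = 551 under a 1:1:1:1 ratio (total parts = 4):
  black solid: 551 × 1/4 = 137.75
  black white-spotted: 551 × 1/4 = 137.75
  brown solid: 551 × 1/4 = 137.75
  brown white-spotted: 551 × 1/4 = 137.75
χ² = Σ (O − E)² / E
  black solid: (140 − 137.75)² / 137.75 = 0.0368
  black white-spotted: (139 − 137.75)² / 137.75 = 0.0113
  brown solid: (141 − 137.75)² / 137.75 = 0.0767
  brown white-spotted: (131 − 137.75)² / 137.75 = 0.3308
χ² = 0.0368 + 0.0113 + 0.0767 + 0.3308 = 0.4556 ≈ 0.456

0.456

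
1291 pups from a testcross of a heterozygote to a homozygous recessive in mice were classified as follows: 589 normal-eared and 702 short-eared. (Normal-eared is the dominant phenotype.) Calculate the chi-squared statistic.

A testcross of a heterozygote (Aa × aa) gives a 1:1 phenotypic ratio.
Total ratio parts = 2. Expected numbers out of 1291:
  normal-eared: 1291 × 1/2 = 645.5
  short-eared: 1291 × 1/2 = 645.5
χ² = Σ (O − E)² / E
  normal-eared: (589 − 645.5)² / 645.5 = 4.9454
  short-eared: (702 − 645.5)² / 645.5 = 4.9454
χ² = 4.9454 + 4.9454 = 9.8908 ≈ 9.891

9.891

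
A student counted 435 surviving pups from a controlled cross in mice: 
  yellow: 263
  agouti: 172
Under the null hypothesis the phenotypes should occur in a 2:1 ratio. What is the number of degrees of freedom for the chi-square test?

A goodness-of-fit test with 2 phenotype classes has df = 2 − 1 = 1.

1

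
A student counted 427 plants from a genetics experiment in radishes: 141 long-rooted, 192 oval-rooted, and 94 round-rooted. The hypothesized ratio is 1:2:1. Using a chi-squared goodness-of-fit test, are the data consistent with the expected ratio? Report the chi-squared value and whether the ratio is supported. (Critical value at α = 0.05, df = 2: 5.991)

14.677; not consistent

Under the 1:2:1 hypothesis (Σ ratio = 4, N = 427):
  long-rooted: 427 × 1/4 = 106.75
  oval-rooted: 427 × 2/4 = 213.5
  round-rooted: 427 × 1/4 = 106.75
χ² = Σ (O − E)² / E
  long-rooted: (141 − 106.75)² / 106.75 = 10.9889
  oval-rooted: (192 − 213.5)² / 213.5 = 2.1651
  round-rooted: (94 − 106.75)² / 106.75 = 1.5228
χ² = 10.9889 + 2.1651 + 1.5228 = 14.6768 ≈ 14.677
Degrees of freedom = 3 − 1 = 2; critical value at α = 0.05 is 5.991.
Since 14.677 > 5.991, we reject the null hypothesis — the data do not fit the 1:2:1 ratio.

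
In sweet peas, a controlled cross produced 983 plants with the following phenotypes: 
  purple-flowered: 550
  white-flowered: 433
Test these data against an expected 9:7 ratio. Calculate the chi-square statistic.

Under the 9:7 hypothesis (Σ ratio = 16, N = 983):
  purple-flowered: 983 × 9/16 = 552.9375
  white-flowered: 983 × 7/16 = 430.0625
χ² = Σ (O − E)² / E
  purple-flowered: (550 − 552.9375)² / 552.9375 = 0.0156
  white-flowered: (433 − 430.0625)² / 430.0625 = 0.0201
χ² = 0.0156 + 0.0201 = 0.0357 ≈ 0.036

0.036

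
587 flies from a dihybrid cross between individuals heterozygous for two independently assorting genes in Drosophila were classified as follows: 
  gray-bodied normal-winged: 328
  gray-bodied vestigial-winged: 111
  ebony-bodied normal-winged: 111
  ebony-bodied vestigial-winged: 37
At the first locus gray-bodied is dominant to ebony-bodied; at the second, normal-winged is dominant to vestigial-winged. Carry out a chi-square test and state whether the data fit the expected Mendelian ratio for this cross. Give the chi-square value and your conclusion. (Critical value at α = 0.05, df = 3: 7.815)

A dihybrid F₂ with independent assortment and complete dominance at both loci gives a 9:3:3:1 phenotypic ratio.
Expected counts for N = 587 under a 9:3:3:1 ratio (total parts = 16):
  gray-bodied normal-winged: 587 × 9/16 = 330.1875
  gray-bodied vestigial-winged: 587 × 3/16 = 110.0625
  ebony-bodied normal-winged: 587 × 3/16 = 110.0625
  ebony-bodied vestigial-winged: 587 × 1/16 = 36.6875
χ² = Σ (O − E)² / E
  gray-bodied normal-winged: (328 − 330.1875)² / 330.1875 = 0.0145
  gray-bodied vestigial-winged: (111 − 110.0625)² / 110.0625 = 0.0080
  ebony-bodied normal-winged: (111 − 110.0625)² / 110.0625 = 0.0080
  ebony-bodied vestigial-winged: (37 − 36.6875)² / 36.6875 = 0.0027
χ² = 0.0145 + 0.0080 + 0.0080 + 0.0027 = 0.0332 ≈ 0.033
Degrees of freedom = 4 − 1 = 3; critical value at α = 0.05 is 7.815.
Since 0.033 < 7.815, we fail to reject the null hypothesis — the data are consistent with the 9:3:3:1 ratio.

0.033; consistent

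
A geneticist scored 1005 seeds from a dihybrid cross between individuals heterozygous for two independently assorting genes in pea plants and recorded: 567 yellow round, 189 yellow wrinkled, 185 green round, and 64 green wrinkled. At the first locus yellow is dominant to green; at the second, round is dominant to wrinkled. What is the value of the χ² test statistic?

0.092

A dihybrid F₂ with independent assortment and complete dominance at both loci gives a 9:3:3:1 phenotypic ratio.
Total ratio parts = 16. Expected numbers out of 1005:
  yellow round: 1005 × 9/16 = 565.3125
  yellow wrinkled: 1005 × 3/16 = 188.4375
  green round: 1005 × 3/16 = 188.4375
  green wrinkled: 1005 × 1/16 = 62.8125
χ² = Σ (O − E)² / E
  yellow round: (567 − 565.3125)² / 565.3125 = 0.0050
  yellow wrinkled: (189 − 188.4375)² / 188.4375 = 0.0017
  green round: (185 − 188.4375)² / 188.4375 = 0.0627
  green wrinkled: (64 − 62.8125)² / 62.8125 = 0.0225
χ² = 0.0050 + 0.0017 + 0.0627 + 0.0225 = 0.0919 ≈ 0.092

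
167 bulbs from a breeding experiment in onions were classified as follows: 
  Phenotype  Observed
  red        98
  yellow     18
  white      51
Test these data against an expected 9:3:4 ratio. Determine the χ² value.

The 9:3:4 ratio has 16 parts, so with N = 167 the expected counts are:
  red: 167 × 9/16 = 93.9375
  yellow: 167 × 3/16 = 31.3125
  white: 167 × 4/16 = 41.75
χ² = Σ (O − E)² / E
  red: (98 − 93.9375)² / 93.9375 = 0.1757
  yellow: (18 − 31.3125)² / 31.3125 = 5.6598
  white: (51 − 41.75)² / 41.75 = 2.0494
χ² = 0.1757 + 5.6598 + 2.0494 = 7.8849 ≈ 7.885

7.885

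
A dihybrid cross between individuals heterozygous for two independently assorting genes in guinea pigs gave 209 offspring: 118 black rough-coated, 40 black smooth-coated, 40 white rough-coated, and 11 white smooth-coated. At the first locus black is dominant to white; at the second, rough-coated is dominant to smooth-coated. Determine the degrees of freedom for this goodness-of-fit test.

3

A dihybrid F₂ with independent assortment and complete dominance at both loci gives a 9:3:3:1 phenotypic ratio.
A goodness-of-fit test with 4 phenotype classes has df = 4 − 1 = 3.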